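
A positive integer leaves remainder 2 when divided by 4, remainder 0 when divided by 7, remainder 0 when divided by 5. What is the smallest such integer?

70

The moduli are pairwise coprime; N = 4·7·5 = 140.
N/4 = 35; 35 ≡ 3 (mod 4); 3·3 ≡ 1, so inverse 3.
N/7 = 20; 20 ≡ 6 (mod 7); 6·6 ≡ 1, so inverse 6.
N/5 = 28; 28 ≡ 3 (mod 5); 3·2 ≡ 1, so inverse 2.
a ≡ 2·35·3 + 0·20·6 + 0·28·2 = 210.
210 mod 140 = 70.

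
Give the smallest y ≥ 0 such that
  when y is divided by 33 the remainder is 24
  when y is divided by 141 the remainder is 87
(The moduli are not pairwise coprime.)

651

Combine the congruences pairwise.
gcd(33, 141) = 3 and 3 | (87 − 24), so the pair is consistent; merging gives y ≡ 651 (mod 1551), where 1551 = lcm(33, 141).
The solution is unique modulo lcm(33, 141) = 1551.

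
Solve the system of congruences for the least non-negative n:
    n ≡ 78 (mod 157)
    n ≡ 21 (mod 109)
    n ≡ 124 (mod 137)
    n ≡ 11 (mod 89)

55581846

From n ≡ 78 (mod 157) write n = 78 + 157t. Substituting into n ≡ 21 (mod 109) gives 157t ≡ 52 (mod 109), and since 48⁻¹ ≡ 25 (mod 109), t ≡ 101. Hence n ≡ 78 + 157·101 = 15935 (mod 17113).
From n ≡ 15935 (mod 17113) write n = 15935 + 17113t. Substituting into n ≡ 124 (mod 137) gives 17113t ≡ 81 (mod 137), and since 125⁻¹ ≡ 57 (mod 137), t ≡ 96. Hence n ≡ 15935 + 17113·96 = 1658783 (mod 2344481).
From n ≡ 1658783 (mod 2344481) write n = 1658783 + 2344481t. Substituting into n ≡ 11 (mod 89) gives 2344481t ≡ 10 (mod 89), and since 43⁻¹ ≡ 29 (mod 89), t ≡ 23. Hence n ≡ 1658783 + 2344481·23 = 55581846 (mod 208658809).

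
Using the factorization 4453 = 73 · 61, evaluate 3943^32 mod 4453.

Mod 73: 3943 ≡ 1; 1^32 ≡ 1 (mod 73).
Mod 61: 3943 ≡ 39; 39^32 ≡ 57 (mod 61).
Combine by CRT: x ≡ 1 (mod 73), x ≡ 57 (mod 61) ⇒ x ≡ 1826 (mod 4453).

1826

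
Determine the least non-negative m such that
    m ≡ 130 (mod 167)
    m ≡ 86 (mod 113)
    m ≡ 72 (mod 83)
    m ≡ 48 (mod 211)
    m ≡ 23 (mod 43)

2413675679

The moduli are pairwise coprime; N = 167·113·83·211·43 = 14210976389.
N/167 = 85095667; 85095667 ≡ 149 (mod 167); 149·102 ≡ 1, so inverse 102.
N/113 = 125760853; 125760853 ≡ 102 (mod 113); 102·41 ≡ 1, so inverse 41.
N/83 = 171216583; 171216583 ≡ 33 (mod 83); 33·78 ≡ 1, so inverse 78.
N/211 = 67350599; 67350599 ≡ 32 (mod 211); 32·33 ≡ 1, so inverse 33.
N/43 = 330487823; 330487823 ≡ 14 (mod 43); 14·40 ≡ 1, so inverse 40.
m ≡ 130·85095667·102 + 86·125760853·41 + 72·171216583·78 + 48·67350599·33 + 23·330487823·40 = 2944085788202.
2944085788202 mod 14210976389 = 2413675679.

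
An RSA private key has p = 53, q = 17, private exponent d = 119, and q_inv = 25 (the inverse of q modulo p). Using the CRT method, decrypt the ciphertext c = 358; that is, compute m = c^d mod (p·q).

d_p = d mod (p−1) = 119 mod 52 = 15; d_q = d mod (q−1) = 7.
m₁ = c^(d_p) mod p: c ≡ 40 (mod 53), and 40^15 mod 53 = 43.
m₂ = c^(d_q) mod q: c ≡ 1 (mod 17), and 1^7 mod 17 = 1.
h = q_inv·(m₁ − m₂) mod p = 25·(43 − 1) mod 53 = 43.
m = m₂ + h·q = 1 + 43·17 = 732.

732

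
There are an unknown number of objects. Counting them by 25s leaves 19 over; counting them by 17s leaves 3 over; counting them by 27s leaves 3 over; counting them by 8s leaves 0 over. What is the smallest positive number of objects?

91344

The moduli are pairwise coprime; M = 25·17·27·8 = 91800.
M/25 = 3672; 3672 ≡ 22 (mod 25); 22·8 ≡ 1, so inverse 8.
M/17 = 5400; 5400 ≡ 11 (mod 17); 11·14 ≡ 1, so inverse 14.
M/27 = 3400; 3400 ≡ 25 (mod 27); 25·13 ≡ 1, so inverse 13.
M/8 = 11475; 11475 ≡ 3 (mod 8); 3·3 ≡ 1, so inverse 3.
N ≡ 19·3672·8 + 3·5400·14 + 3·3400·13 + 0·11475·3 = 917544.
917544 mod 91800 = 91344.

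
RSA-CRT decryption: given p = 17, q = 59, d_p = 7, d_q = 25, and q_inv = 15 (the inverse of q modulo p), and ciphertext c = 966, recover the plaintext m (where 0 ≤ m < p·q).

261

m₁ = c^(d_p) mod p: c ≡ 14 (mod 17), and 14^7 mod 17 = 6.
m₂ = c^(d_q) mod q: c ≡ 22 (mod 59), and 22^25 mod 59 = 25.
h = q_inv·(m₁ − m₂) mod p = 15·(6 − 25) mod 17 = 4.
m = m₂ + h·q = 25 + 4·59 = 261.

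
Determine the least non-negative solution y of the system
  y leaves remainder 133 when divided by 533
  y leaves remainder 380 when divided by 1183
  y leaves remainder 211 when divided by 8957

833212

Combine the congruences pairwise.
gcd(533, 1183) = 13 and 13 | (380 − 133), so the pair is consistent; merging gives y ≡ 8661 (mod 48503), where 48503 = lcm(533, 1183).
gcd(48503, 8957) = 169 and 169 | (211 − 8661), so the pair is consistent; merging gives y ≡ 833212 (mod 2570659), where 2570659 = lcm(48503, 8957).
The solution is unique modulo lcm(533, 1183, 8957) = 2570659.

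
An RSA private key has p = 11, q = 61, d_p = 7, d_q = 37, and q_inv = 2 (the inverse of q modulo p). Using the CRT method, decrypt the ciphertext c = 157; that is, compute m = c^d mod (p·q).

383

m₁ = c^(d_p) mod p: c ≡ 3 (mod 11), and 3^7 mod 11 = 9.
m₂ = c^(d_q) mod q: c ≡ 35 (mod 61), and 35^37 mod 61 = 17.
h = q_inv·(m₁ − m₂) mod p = 2·(9 − 17) mod 11 = 6.
m = m₂ + h·q = 17 + 6·61 = 383.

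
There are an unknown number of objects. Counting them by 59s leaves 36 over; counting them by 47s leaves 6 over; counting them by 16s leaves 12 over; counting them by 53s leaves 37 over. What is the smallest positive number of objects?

2211356

The moduli are pairwise coprime; M = 59·47·16·53 = 2351504.
M/59 = 39856; 39856 ≡ 31 (mod 59); 31·40 ≡ 1, so inverse 40.
M/47 = 50032; 50032 ≡ 24 (mod 47); 24·2 ≡ 1, so inverse 2.
M/16 = 146969; 146969 ≡ 9 (mod 16); 9·9 ≡ 1, so inverse 9.
M/53 = 44368; 44368 ≡ 7 (mod 53); 7·38 ≡ 1, so inverse 38.
N ≡ 36·39856·40 + 6·50032·2 + 12·146969·9 + 37·44368·38 = 136247084.
136247084 mod 2351504 = 2211356.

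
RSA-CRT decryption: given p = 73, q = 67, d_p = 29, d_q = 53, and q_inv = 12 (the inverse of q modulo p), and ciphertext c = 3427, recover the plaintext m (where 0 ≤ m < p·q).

m₁ = c^(d_p) mod p: c ≡ 69 (mod 73), and 69^29 mod 73 = 57.
m₂ = c^(d_q) mod q: c ≡ 10 (mod 67), and 10^53 mod 67 = 60.
h = q_inv·(m₁ − m₂) mod p = 12·(57 − 60) mod 73 = 37.
m = m₂ + h·q = 60 + 37·67 = 2539.

2539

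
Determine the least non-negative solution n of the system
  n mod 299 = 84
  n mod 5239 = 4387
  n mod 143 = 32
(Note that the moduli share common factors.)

Combine the congruences pairwise.
gcd(299, 5239) = 13 and 13 | (4387 − 84), so the pair is consistent; merging gives n ≡ 30582 (mod 120497), where 120497 = lcm(299, 5239).
gcd(120497, 143) = 13 and 13 | (32 − 30582), so the pair is consistent; merging gives n ≡ 1235552 (mod 1325467), where 1325467 = lcm(120497, 143).
The solution is unique modulo lcm(299, 5239, 143) = 1325467.

1235552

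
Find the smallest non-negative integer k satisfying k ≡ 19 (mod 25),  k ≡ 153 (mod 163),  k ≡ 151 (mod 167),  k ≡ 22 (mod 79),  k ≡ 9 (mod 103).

2476961519

The moduli are pairwise coprime; N = 25·163·167·79·103 = 5537431925.
N/25 = 221497277; 221497277 ≡ 2 (mod 25); 2·13 ≡ 1, so inverse 13.
N/163 = 33971975; 33971975 ≡ 4 (mod 163); 4·41 ≡ 1, so inverse 41.
N/167 = 33158275; 33158275 ≡ 91 (mod 167); 91·156 ≡ 1, so inverse 156.
N/79 = 70094075; 70094075 ≡ 61 (mod 79); 61·57 ≡ 1, so inverse 57.
N/103 = 53761475; 53761475 ≡ 7 (mod 103); 7·59 ≡ 1, so inverse 59.
k ≡ 19·221497277·13 + 153·33971975·41 + 151·33158275·156 + 22·70094075·57 + 9·53761475·59 = 1165337665769.
1165337665769 mod 5537431925 = 2476961519.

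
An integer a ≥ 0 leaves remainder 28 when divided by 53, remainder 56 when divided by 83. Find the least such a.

From a ≡ 28 (mod 53) write a = 28 + 53t. Substituting into a ≡ 56 (mod 83) gives 53t ≡ 28 (mod 83), and since 53⁻¹ ≡ 47 (mod 83), t ≡ 71. Hence a ≡ 28 + 53·71 = 3791 (mod 4399).

3791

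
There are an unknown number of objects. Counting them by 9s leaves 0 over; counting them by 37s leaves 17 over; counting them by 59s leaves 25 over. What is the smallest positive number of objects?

From N ≡ 0 (mod 9) write N = 0 + 9t. Substituting into N ≡ 17 (mod 37) gives 9t ≡ 17 (mod 37), and since 9⁻¹ ≡ 33 (mod 37), t ≡ 6. Hence N ≡ 0 + 9·6 = 54 (mod 333).
From N ≡ 54 (mod 333) write N = 54 + 333t. Substituting into N ≡ 25 (mod 59) gives 333t ≡ 30 (mod 59), and since 38⁻¹ ≡ 14 (mod 59), t ≡ 7. Hence N ≡ 54 + 333·7 = 2385 (mod 19647).

2385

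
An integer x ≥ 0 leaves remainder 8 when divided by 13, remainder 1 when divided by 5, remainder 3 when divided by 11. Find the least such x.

476

The moduli are pairwise coprime; N = 13·5·11 = 715.
N/13 = 55; 55 ≡ 3 (mod 13); 3·9 ≡ 1, so inverse 9.
N/5 = 143; 143 ≡ 3 (mod 5); 3·2 ≡ 1, so inverse 2.
N/11 = 65; 65 ≡ 10 (mod 11); 10·10 ≡ 1, so inverse 10.
x ≡ 8·55·9 + 1·143·2 + 3·65·10 = 6196.
6196 mod 715 = 476.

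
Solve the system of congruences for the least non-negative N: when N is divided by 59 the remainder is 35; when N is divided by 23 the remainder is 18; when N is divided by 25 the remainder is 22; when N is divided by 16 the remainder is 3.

The moduli are pairwise coprime; M = 59·23·25·16 = 542800.
M/59 = 9200; 9200 ≡ 55 (mod 59); 55·44 ≡ 1, so inverse 44.
M/23 = 23600; 23600 ≡ 2 (mod 23); 2·12 ≡ 1, so inverse 12.
M/25 = 21712; 21712 ≡ 12 (mod 25); 12·23 ≡ 1, so inverse 23.
M/16 = 33925; 33925 ≡ 5 (mod 16); 5·13 ≡ 1, so inverse 13.
N ≡ 35·9200·44 + 18·23600·12 + 22·21712·23 + 3·33925·13 = 31574947.
31574947 mod 542800 = 92547.

92547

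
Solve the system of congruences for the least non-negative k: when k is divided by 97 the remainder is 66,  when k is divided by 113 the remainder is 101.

From k ≡ 66 (mod 97) write k = 66 + 97t. Substituting into k ≡ 101 (mod 113) gives 97t ≡ 35 (mod 113), and since 97⁻¹ ≡ 7 (mod 113), t ≡ 19. Hence k ≡ 66 + 97·19 = 1909 (mod 10961).

1909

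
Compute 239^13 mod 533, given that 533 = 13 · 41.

Mod 13: 239 ≡ 5; by Fermat, exponent reduces to 13 mod 12 = 1; 5^1 ≡ 5 (mod 13).
Mod 41: 239 ≡ 34; 34^13 ≡ 29 (mod 41).
Combine by CRT: x ≡ 5 (mod 13), x ≡ 29 (mod 41) ⇒ x ≡ 70 (mod 533).

70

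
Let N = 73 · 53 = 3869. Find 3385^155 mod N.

1287

Mod 73: 3385 ≡ 27; by Fermat, exponent reduces to 155 mod 72 = 11; 27^11 ≡ 46 (mod 73).
Mod 53: 3385 ≡ 46; by Fermat, exponent reduces to 155 mod 52 = 51; 46^51 ≡ 15 (mod 53).
Combine by CRT: x ≡ 46 (mod 73), x ≡ 15 (mod 53) ⇒ x ≡ 1287 (mod 3869).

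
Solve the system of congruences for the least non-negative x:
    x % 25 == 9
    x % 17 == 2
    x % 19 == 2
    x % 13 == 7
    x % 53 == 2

Combine the congruences pairwise.
From x ≡ 9 (mod 25) write x = 9 + 25t. Substituting into x ≡ 2 (mod 17) gives 25t ≡ 10 (mod 17), and since 8⁻¹ ≡ 15 (mod 17), t ≡ 14. Hence x ≡ 9 + 25·14 = 359 (mod 425).
From x ≡ 359 (mod 425) write x = 359 + 425t. Substituting into x ≡ 2 (mod 19) gives 425t ≡ 4 (mod 19), and since 7⁻¹ ≡ 11 (mod 19), t ≡ 6. Hence x ≡ 359 + 425·6 = 2909 (mod 8075).
From x ≡ 2909 (mod 8075) write x = 2909 + 8075t. Substituting into x ≡ 7 (mod 13) gives 8075t ≡ 10 (mod 13), and since 2⁻¹ ≡ 7 (mod 13), t ≡ 5. Hence x ≡ 2909 + 8075·5 = 43284 (mod 104975).
From x ≡ 43284 (mod 104975) write x = 43284 + 104975t. Substituting into x ≡ 2 (mod 53) gives 104975t ≡ 19 (mod 53), and since 35⁻¹ ≡ 50 (mod 53), t ≡ 49. Hence x ≡ 43284 + 104975·49 = 5187059 (mod 5563675).

5187059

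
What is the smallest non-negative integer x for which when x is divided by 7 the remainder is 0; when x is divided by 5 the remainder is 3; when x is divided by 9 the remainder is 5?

203

The moduli are pairwise coprime; N = 7·5·9 = 315.
N/7 = 45; 45 ≡ 3 (mod 7); 3·5 ≡ 1, so inverse 5.
N/5 = 63; 63 ≡ 3 (mod 5); 3·2 ≡ 1, so inverse 2.
N/9 = 35; 35 ≡ 8 (mod 9); 8·8 ≡ 1, so inverse 8.
x ≡ 0·45·5 + 3·63·2 + 5·35·8 = 1778.
1778 mod 315 = 203.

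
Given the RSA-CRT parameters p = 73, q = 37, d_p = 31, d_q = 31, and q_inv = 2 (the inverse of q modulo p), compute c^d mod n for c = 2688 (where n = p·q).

1499

m₁ = c^(d_p) mod p: c ≡ 60 (mod 73), and 60^31 mod 73 = 39.
m₂ = c^(d_q) mod q: c ≡ 24 (mod 37), and 24^31 mod 37 = 19.
h = q_inv·(m₁ − m₂) mod p = 2·(39 − 19) mod 73 = 40.
m = m₂ + h·q = 19 + 40·37 = 1499.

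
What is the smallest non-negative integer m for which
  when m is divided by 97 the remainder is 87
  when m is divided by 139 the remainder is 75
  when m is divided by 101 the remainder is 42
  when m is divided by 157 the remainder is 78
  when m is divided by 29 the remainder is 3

The moduli are pairwise coprime; N = 97·139·101·157·29 = 6200197999.
N/97 = 63919567; 63919567 ≡ 59 (mod 97); 59·74 ≡ 1, so inverse 74.
N/139 = 44605741; 44605741 ≡ 85 (mod 139); 85·18 ≡ 1, so inverse 18.
N/101 = 61388099; 61388099 ≡ 97 (mod 101); 97·25 ≡ 1, so inverse 25.
N/157 = 39491707; 39491707 ≡ 84 (mod 157); 84·43 ≡ 1, so inverse 43.
N/29 = 213799931; 213799931 ≡ 12 (mod 29); 12·17 ≡ 1, so inverse 17.
m ≡ 87·63919567·74 + 75·44605741·18 + 42·61388099·25 + 78·39491707·43 + 3·213799931·17 = 679548408405.
679548408405 mod 6200197999 = 3726826514.

3726826514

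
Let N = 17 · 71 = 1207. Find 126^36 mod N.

939

Mod 17: 126 ≡ 7; by Fermat, exponent reduces to 36 mod 16 = 4; 7^4 ≡ 4 (mod 17).
Mod 71: 126 ≡ 55; 55^36 ≡ 16 (mod 71).
Combine by CRT: x ≡ 4 (mod 17), x ≡ 16 (mod 71) ⇒ x ≡ 939 (mod 1207).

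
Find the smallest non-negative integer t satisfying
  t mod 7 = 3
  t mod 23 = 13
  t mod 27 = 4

220

The moduli are pairwise coprime; N = 7·23·27 = 4347.
N/7 = 621; 621 ≡ 5 (mod 7); 5·3 ≡ 1, so inverse 3.
N/23 = 189; 189 ≡ 5 (mod 23); 5·14 ≡ 1, so inverse 14.
N/27 = 161; 161 ≡ 26 (mod 27); 26·26 ≡ 1, so inverse 26.
t ≡ 3·621·3 + 13·189·14 + 4·161·26 = 56731.
56731 mod 4347 = 220.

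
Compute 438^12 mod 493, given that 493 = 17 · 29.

103

Mod 17: 438 ≡ 13; 13^12 ≡ 1 (mod 17).
Mod 29: 438 ≡ 3; 3^12 ≡ 16 (mod 29).
Combine by CRT: x ≡ 1 (mod 17), x ≡ 16 (mod 29) ⇒ x ≡ 103 (mod 493).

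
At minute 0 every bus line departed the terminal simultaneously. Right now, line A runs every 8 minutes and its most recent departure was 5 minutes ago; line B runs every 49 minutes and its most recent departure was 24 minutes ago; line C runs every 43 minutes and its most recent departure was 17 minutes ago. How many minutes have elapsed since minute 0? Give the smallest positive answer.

From t ≡ 5 (mod 8) write t = 5 + 8s. Substituting into t ≡ 24 (mod 49) gives 8s ≡ 19 (mod 49), and since 8⁻¹ ≡ 43 (mod 49), s ≡ 33. Hence t ≡ 5 + 8·33 = 269 (mod 392).
From t ≡ 269 (mod 392) write t = 269 + 392s. Substituting into t ≡ 17 (mod 43) gives 392s ≡ 6 (mod 43), and since 5⁻¹ ≡ 26 (mod 43), s ≡ 27. Hence t ≡ 269 + 392·27 = 10853 (mod 16856).

10853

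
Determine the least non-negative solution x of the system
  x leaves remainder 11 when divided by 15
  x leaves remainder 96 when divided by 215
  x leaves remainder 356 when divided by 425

4181

Combine the congruences pairwise.
gcd(15, 215) = 5 and 5 | (96 − 11), so the pair is consistent; merging gives x ≡ 311 (mod 645), where 645 = lcm(15, 215).
gcd(645, 425) = 5 and 5 | (356 − 311), so the pair is consistent; merging gives x ≡ 4181 (mod 54825), where 54825 = lcm(645, 425).
The solution is unique modulo lcm(15, 215, 425) = 54825.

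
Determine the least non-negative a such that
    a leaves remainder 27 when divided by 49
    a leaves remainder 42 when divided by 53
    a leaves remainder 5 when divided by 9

4388

The moduli are pairwise coprime; N = 49·53·9 = 23373.
N/49 = 477; 477 ≡ 36 (mod 49); 36·15 ≡ 1, so inverse 15.
N/53 = 441; 441 ≡ 17 (mod 53); 17·25 ≡ 1, so inverse 25.
N/9 = 2597; 2597 ≡ 5 (mod 9); 5·2 ≡ 1, so inverse 2.
a ≡ 27·477·15 + 42·441·25 + 5·2597·2 = 682205.
682205 mod 23373 = 4388.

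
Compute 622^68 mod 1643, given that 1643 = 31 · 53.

Mod 31: 622 ≡ 2; by Fermat, exponent reduces to 68 mod 30 = 8; 2^8 ≡ 8 (mod 31).
Mod 53: 622 ≡ 39; by Fermat, exponent reduces to 68 mod 52 = 16; 39^16 ≡ 42 (mod 53).
Combine by CRT: x ≡ 8 (mod 31), x ≡ 42 (mod 53) ⇒ x ≡ 1155 (mod 1643).

1155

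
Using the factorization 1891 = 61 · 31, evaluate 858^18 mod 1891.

Mod 61: 858 ≡ 4; 4^18 ≡ 58 (mod 61).
Mod 31: 858 ≡ 21; 21^18 ≡ 8 (mod 31).
Combine by CRT: x ≡ 58 (mod 61), x ≡ 8 (mod 31) ⇒ x ≡ 1217 (mod 1891).

1217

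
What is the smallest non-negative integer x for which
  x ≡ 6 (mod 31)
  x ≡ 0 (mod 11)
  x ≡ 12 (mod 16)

1804

The moduli are pairwise coprime; N = 31·11·16 = 5456.
N/31 = 176; 176 ≡ 21 (mod 31); 21·3 ≡ 1, so inverse 3.
N/11 = 496; 496 ≡ 1 (mod 11), inverse 1.
N/16 = 341; 341 ≡ 5 (mod 16); 5·13 ≡ 1, so inverse 13.
x ≡ 6·176·3 + 0·496·1 + 12·341·13 = 56364.
56364 mod 5456 = 1804.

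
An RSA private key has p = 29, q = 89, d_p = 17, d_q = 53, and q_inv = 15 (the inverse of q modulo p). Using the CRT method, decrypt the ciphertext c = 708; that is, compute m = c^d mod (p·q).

940

m₁ = c^(d_p) mod p: c ≡ 12 (mod 29), and 12^17 mod 29 = 12.
m₂ = c^(d_q) mod q: c ≡ 85 (mod 89), and 85^53 mod 89 = 50.
h = q_inv·(m₁ − m₂) mod p = 15·(12 − 50) mod 29 = 10.
m = m₂ + h·q = 50 + 10·89 = 940.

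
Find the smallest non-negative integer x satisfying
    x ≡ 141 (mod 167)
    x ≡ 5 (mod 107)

2145

From x ≡ 141 (mod 167) write x = 141 + 167t. Substituting into x ≡ 5 (mod 107) gives 167t ≡ 78 (mod 107), and since 60⁻¹ ≡ 66 (mod 107), t ≡ 12. Hence x ≡ 141 + 167·12 = 2145 (mod 17869).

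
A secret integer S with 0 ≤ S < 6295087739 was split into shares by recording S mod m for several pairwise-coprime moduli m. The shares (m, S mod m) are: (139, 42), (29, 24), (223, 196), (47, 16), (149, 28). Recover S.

3679400515

The moduli are pairwise coprime; N = 139·29·223·47·149 = 6295087739.
N/139 = 45288401; 45288401 ≡ 116 (mod 139); 116·6 ≡ 1, so inverse 6.
N/29 = 217071991; 217071991 ≡ 2 (mod 29); 2·15 ≡ 1, so inverse 15.
N/223 = 28229093; 28229093 ≡ 192 (mod 223); 192·187 ≡ 1, so inverse 187.
N/47 = 133938037; 133938037 ≡ 22 (mod 47); 22·15 ≡ 1, so inverse 15.
N/149 = 42248911; 42248911 ≡ 110 (mod 149); 110·42 ≡ 1, so inverse 42.
S ≡ 42·45288401·6 + 24·217071991·15 + 196·28229093·187 + 16·133938037·15 + 28·42248911·42 = 1206041158664.
1206041158664 mod 6295087739 = 3679400515.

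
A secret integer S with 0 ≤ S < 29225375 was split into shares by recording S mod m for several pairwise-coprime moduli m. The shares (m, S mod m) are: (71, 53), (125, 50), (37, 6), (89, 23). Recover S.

The moduli are pairwise coprime; N = 71·125·37·89 = 29225375.
N/71 = 411625; 411625 ≡ 38 (mod 71); 38·43 ≡ 1, so inverse 43.
N/125 = 233803; 233803 ≡ 53 (mod 125); 53·92 ≡ 1, so inverse 92.
N/37 = 789875; 789875 ≡ 36 (mod 37); 36·36 ≡ 1, so inverse 36.
N/89 = 328375; 328375 ≡ 54 (mod 89); 54·61 ≡ 1, so inverse 61.
S ≡ 53·411625·43 + 50·233803·92 + 6·789875·36 + 23·328375·61 = 2644910300.
2644910300 mod 29225375 = 14626550.

14626550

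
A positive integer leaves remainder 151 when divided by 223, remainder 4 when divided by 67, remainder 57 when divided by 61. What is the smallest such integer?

262845

From N ≡ 151 (mod 223) write N = 151 + 223t. Substituting into N ≡ 4 (mod 67) gives 223t ≡ 54 (mod 67), and since 22⁻¹ ≡ 64 (mod 67), t ≡ 39. Hence N ≡ 151 + 223·39 = 8848 (mod 14941).
From N ≡ 8848 (mod 14941) write N = 8848 + 14941t. Substituting into N ≡ 57 (mod 61) gives 14941t ≡ 54 (mod 61), and since 57⁻¹ ≡ 15 (mod 61), t ≡ 17. Hence N ≡ 8848 + 14941·17 = 262845 (mod 911401).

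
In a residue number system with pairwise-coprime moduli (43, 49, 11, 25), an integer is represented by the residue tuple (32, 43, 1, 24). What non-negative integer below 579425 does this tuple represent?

Combine the congruences pairwise.
From x ≡ 32 (mod 43) write x = 32 + 43t. Substituting into x ≡ 43 (mod 49) gives 43t ≡ 11 (mod 49), and since 43⁻¹ ≡ 8 (mod 49), t ≡ 39. Hence x ≡ 32 + 43·39 = 1709 (mod 2107).
From x ≡ 1709 (mod 2107) write x = 1709 + 2107t. Substituting into x ≡ 1 (mod 11) gives 2107t ≡ 8 (mod 11), and since 6⁻¹ ≡ 2 (mod 11), t ≡ 5. Hence x ≡ 1709 + 2107·5 = 12244 (mod 23177).
From x ≡ 12244 (mod 23177) write x = 12244 + 23177t. Substituting into x ≡ 24 (mod 25) gives 23177t ≡ 5 (mod 25), and since 2⁻¹ ≡ 13 (mod 25), t ≡ 15. Hence x ≡ 12244 + 23177·15 = 359899 (mod 579425).

359899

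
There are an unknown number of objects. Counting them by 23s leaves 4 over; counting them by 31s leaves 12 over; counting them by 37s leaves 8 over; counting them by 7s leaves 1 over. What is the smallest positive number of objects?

Combine the congruences pairwise.
From N ≡ 4 (mod 23) write N = 4 + 23t. Substituting into N ≡ 12 (mod 31) gives 23t ≡ 8 (mod 31), and since 23⁻¹ ≡ 27 (mod 31), t ≡ 30. Hence N ≡ 4 + 23·30 = 694 (mod 713).
From N ≡ 694 (mod 713) write N = 694 + 713t. Substituting into N ≡ 8 (mod 37) gives 713t ≡ 17 (mod 37), and since 10⁻¹ ≡ 26 (mod 37), t ≡ 35. Hence N ≡ 694 + 713·35 = 25649 (mod 26381).
From N ≡ 25649 (mod 26381) write N = 25649 + 26381t. Substituting into N ≡ 1 (mod 7) gives 26381t ≡ 0 (mod 7), and since 5⁻¹ ≡ 3 (mod 7), t ≡ 0. Hence N ≡ 25649 + 26381·0 = 25649 (mod 184667).

25649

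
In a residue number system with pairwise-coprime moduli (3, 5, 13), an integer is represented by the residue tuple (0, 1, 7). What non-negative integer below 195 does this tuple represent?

111

From x ≡ 0 (mod 3) write x = 0 + 3t. Substituting into x ≡ 1 (mod 5) gives 3t ≡ 1 (mod 5), and since 3⁻¹ ≡ 2 (mod 5), t ≡ 2. Hence x ≡ 0 + 3·2 = 6 (mod 15).
From x ≡ 6 (mod 15) write x = 6 + 15t. Substituting into x ≡ 7 (mod 13) gives 15t ≡ 1 (mod 13), and since 2⁻¹ ≡ 7 (mod 13), t ≡ 7. Hence x ≡ 6 + 15·7 = 111 (mod 195).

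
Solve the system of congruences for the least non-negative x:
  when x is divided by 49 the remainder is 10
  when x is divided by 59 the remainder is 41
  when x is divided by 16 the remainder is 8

14024

Combine the congruences pairwise.
From x ≡ 10 (mod 49) write x = 10 + 49t. Substituting into x ≡ 41 (mod 59) gives 49t ≡ 31 (mod 59), and since 49⁻¹ ≡ 53 (mod 59), t ≡ 50. Hence x ≡ 10 + 49·50 = 2460 (mod 2891).
From x ≡ 2460 (mod 2891) write x = 2460 + 2891t. Substituting into x ≡ 8 (mod 16) gives 2891t ≡ 12 (mod 16), and since 11⁻¹ ≡ 3 (mod 16), t ≡ 4. Hence x ≡ 2460 + 2891·4 = 14024 (mod 46256).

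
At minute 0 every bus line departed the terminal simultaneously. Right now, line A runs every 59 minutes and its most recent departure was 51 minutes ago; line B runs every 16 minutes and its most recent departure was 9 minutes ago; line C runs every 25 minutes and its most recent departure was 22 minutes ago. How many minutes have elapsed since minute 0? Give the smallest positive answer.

From t ≡ 51 (mod 59) write t = 51 + 59s. Substituting into t ≡ 9 (mod 16) gives 59s ≡ 6 (mod 16), and since 11⁻¹ ≡ 3 (mod 16), s ≡ 2. Hence t ≡ 51 + 59·2 = 169 (mod 944).
From t ≡ 169 (mod 944) write t = 169 + 944s. Substituting into t ≡ 22 (mod 25) gives 944s ≡ 3 (mod 25), and since 19⁻¹ ≡ 4 (mod 25), s ≡ 12. Hence t ≡ 169 + 944·12 = 11497 (mod 23600).

11497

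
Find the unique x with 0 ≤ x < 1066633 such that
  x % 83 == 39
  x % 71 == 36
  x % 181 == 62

The moduli are pairwise coprime; N = 83·71·181 = 1066633.
N/83 = 12851; 12851 ≡ 69 (mod 83); 69·77 ≡ 1, so inverse 77.
N/71 = 15023; 15023 ≡ 42 (mod 71); 42·22 ≡ 1, so inverse 22.
N/181 = 5893; 5893 ≡ 101 (mod 181); 101·138 ≡ 1, so inverse 138.
x ≡ 39·12851·77 + 36·15023·22 + 62·5893·138 = 100910277.
100910277 mod 1066633 = 646775.

646775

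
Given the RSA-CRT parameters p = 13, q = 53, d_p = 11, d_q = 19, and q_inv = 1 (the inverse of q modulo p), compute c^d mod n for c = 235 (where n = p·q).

m₁ = c^(d_p) mod p: c ≡ 1 (mod 13), and 1^11 mod 13 = 1.
m₂ = c^(d_q) mod q: c ≡ 23 (mod 53), and 23^19 mod 53 = 30.
h = q_inv·(m₁ − m₂) mod p = 1·(1 − 30) mod 13 = 10.
m = m₂ + h·q = 30 + 10·53 = 560.

560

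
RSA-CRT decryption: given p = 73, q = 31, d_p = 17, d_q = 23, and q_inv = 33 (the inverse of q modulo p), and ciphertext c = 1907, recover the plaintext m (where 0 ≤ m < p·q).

1306

m₁ = c^(d_p) mod p: c ≡ 9 (mod 73), and 9^17 mod 73 = 65.
m₂ = c^(d_q) mod q: c ≡ 16 (mod 31), and 16^23 mod 31 = 4.
h = q_inv·(m₁ − m₂) mod p = 33·(65 − 4) mod 73 = 42.
m = m₂ + h·q = 4 + 42·31 = 1306.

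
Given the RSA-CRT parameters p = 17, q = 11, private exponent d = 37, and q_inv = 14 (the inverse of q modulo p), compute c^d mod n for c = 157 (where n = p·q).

d_p = d mod (p−1) = 37 mod 16 = 5; d_q = d mod (q−1) = 7.
m₁ = c^(d_p) mod p: c ≡ 4 (mod 17), and 4^5 mod 17 = 4.
m₂ = c^(d_q) mod q: c ≡ 3 (mod 11), and 3^7 mod 11 = 9.
h = q_inv·(m₁ − m₂) mod p = 14·(4 − 9) mod 17 = 15.
m = m₂ + h·q = 9 + 15·11 = 174.

174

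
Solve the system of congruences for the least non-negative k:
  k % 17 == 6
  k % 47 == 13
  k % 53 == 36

Combine the congruences pairwise.
From k ≡ 6 (mod 17) write k = 6 + 17t. Substituting into k ≡ 13 (mod 47) gives 17t ≡ 7 (mod 47), and since 17⁻¹ ≡ 36 (mod 47), t ≡ 17. Hence k ≡ 6 + 17·17 = 295 (mod 799).
From k ≡ 295 (mod 799) write k = 295 + 799t. Substituting into k ≡ 36 (mod 53) gives 799t ≡ 6 (mod 53), and since 4⁻¹ ≡ 40 (mod 53), t ≡ 28. Hence k ≡ 295 + 799·28 = 22667 (mod 42347).

22667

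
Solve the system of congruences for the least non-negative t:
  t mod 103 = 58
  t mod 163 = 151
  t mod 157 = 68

Combine the congruences pairwise.
From t ≡ 58 (mod 103) write t = 58 + 103s. Substituting into t ≡ 151 (mod 163) gives 103s ≡ 93 (mod 163), and since 103⁻¹ ≡ 19 (mod 163), s ≡ 137. Hence t ≡ 58 + 103·137 = 14169 (mod 16789).
From t ≡ 14169 (mod 16789) write t = 14169 + 16789s. Substituting into t ≡ 68 (mod 157) gives 16789s ≡ 29 (mod 157), and since 147⁻¹ ≡ 47 (mod 157), s ≡ 107. Hence t ≡ 14169 + 16789·107 = 1810592 (mod 2635873).

1810592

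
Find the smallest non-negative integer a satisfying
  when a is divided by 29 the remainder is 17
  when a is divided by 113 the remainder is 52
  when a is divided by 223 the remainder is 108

The moduli are pairwise coprime; N = 29·113·223 = 730771.
N/29 = 25199; 25199 ≡ 27 (mod 29); 27·14 ≡ 1, so inverse 14.
N/113 = 6467; 6467 ≡ 26 (mod 113); 26·100 ≡ 1, so inverse 100.
N/223 = 3277; 3277 ≡ 155 (mod 223); 155·141 ≡ 1, so inverse 141.
a ≡ 17·25199·14 + 52·6467·100 + 108·3277·141 = 89527918.
89527918 mod 730771 = 373856.

373856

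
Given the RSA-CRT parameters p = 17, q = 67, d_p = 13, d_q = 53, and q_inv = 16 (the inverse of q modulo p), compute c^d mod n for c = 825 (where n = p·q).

m₁ = c^(d_p) mod p: c ≡ 9 (mod 17), and 9^13 mod 17 = 8.
m₂ = c^(d_q) mod q: c ≡ 21 (mod 67), and 21^53 mod 67 = 54.
h = q_inv·(m₁ − m₂) mod p = 16·(8 − 54) mod 17 = 12.
m = m₂ + h·q = 54 + 12·67 = 858.

858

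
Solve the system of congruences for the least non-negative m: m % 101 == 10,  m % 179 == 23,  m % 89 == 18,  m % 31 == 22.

The moduli are pairwise coprime; N = 101·179·89·31 = 49879961.
N/101 = 493861; 493861 ≡ 72 (mod 101); 72·94 ≡ 1, so inverse 94.
N/179 = 278659; 278659 ≡ 135 (mod 179); 135·61 ≡ 1, so inverse 61.
N/89 = 560449; 560449 ≡ 16 (mod 89); 16·39 ≡ 1, so inverse 39.
N/31 = 1609031; 1609031 ≡ 7 (mod 31); 7·9 ≡ 1, so inverse 9.
m ≡ 10·493861·94 + 23·278659·61 + 18·560449·39 + 22·1609031·9 = 1567211253.
1567211253 mod 49879961 = 20932462.

20932462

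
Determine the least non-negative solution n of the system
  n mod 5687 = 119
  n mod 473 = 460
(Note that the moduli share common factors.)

176416

gcd(5687, 473) = 11 and 11 | (460 − 119), so the pair is consistent; merging gives n ≡ 176416 (mod 244541), where 244541 = lcm(5687, 473).
The solution is unique modulo lcm(5687, 473) = 244541.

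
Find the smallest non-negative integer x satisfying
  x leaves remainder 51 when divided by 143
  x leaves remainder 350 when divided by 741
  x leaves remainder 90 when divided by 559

Combine the congruences pairwise.
gcd(143, 741) = 13 and 13 | (350 − 51), so the pair is consistent; merging gives x ≡ 4055 (mod 8151), where 8151 = lcm(143, 741).
gcd(8151, 559) = 13 and 13 | (90 − 4055), so the pair is consistent; merging gives x ≡ 44810 (mod 350493), where 350493 = lcm(8151, 559).
The solution is unique modulo lcm(143, 741, 559) = 350493.

44810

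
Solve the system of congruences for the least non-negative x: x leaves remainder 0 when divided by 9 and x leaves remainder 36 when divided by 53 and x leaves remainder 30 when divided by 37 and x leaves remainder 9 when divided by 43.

309609

The moduli are pairwise coprime; N = 9·53·37·43 = 758907.
N/9 = 84323; 84323 ≡ 2 (mod 9); 2·5 ≡ 1, so inverse 5.
N/53 = 14319; 14319 ≡ 9 (mod 53); 9·6 ≡ 1, so inverse 6.
N/37 = 20511; 20511 ≡ 13 (mod 37); 13·20 ≡ 1, so inverse 20.
N/43 = 17649; 17649 ≡ 19 (mod 43); 19·34 ≡ 1, so inverse 34.
x ≡ 0·84323·5 + 36·14319·6 + 30·20511·20 + 9·17649·34 = 20800098.
20800098 mod 758907 = 309609.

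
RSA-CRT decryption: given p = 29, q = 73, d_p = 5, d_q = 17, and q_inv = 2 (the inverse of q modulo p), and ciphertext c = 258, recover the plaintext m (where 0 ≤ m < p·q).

m₁ = c^(d_p) mod p: c ≡ 26 (mod 29), and 26^5 mod 29 = 18.
m₂ = c^(d_q) mod q: c ≡ 39 (mod 73), and 39^17 mod 73 = 40.
h = q_inv·(m₁ − m₂) mod p = 2·(18 − 40) mod 29 = 14.
m = m₂ + h·q = 40 + 14·73 = 1062.

1062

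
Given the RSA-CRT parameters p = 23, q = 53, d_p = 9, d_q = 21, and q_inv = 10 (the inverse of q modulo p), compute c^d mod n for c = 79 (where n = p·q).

m₁ = c^(d_p) mod p: c ≡ 10 (mod 23), and 10^9 mod 23 = 20.
m₂ = c^(d_q) mod q: c ≡ 26 (mod 53), and 26^21 mod 53 = 32.
h = q_inv·(m₁ − m₂) mod p = 10·(20 − 32) mod 23 = 18.
m = m₂ + h·q = 32 + 18·53 = 986.

986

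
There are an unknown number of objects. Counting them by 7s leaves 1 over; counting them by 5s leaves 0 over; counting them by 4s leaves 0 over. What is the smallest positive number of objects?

120

The moduli are pairwise coprime; M = 7·5·4 = 140.
M/7 = 20; 20 ≡ 6 (mod 7); 6·6 ≡ 1, so inverse 6.
M/5 = 28; 28 ≡ 3 (mod 5); 3·2 ≡ 1, so inverse 2.
M/4 = 35; 35 ≡ 3 (mod 4); 3·3 ≡ 1, so inverse 3.
N ≡ 1·20·6 + 0·28·2 + 0·35·3 = 120.
120 mod 140 = 120.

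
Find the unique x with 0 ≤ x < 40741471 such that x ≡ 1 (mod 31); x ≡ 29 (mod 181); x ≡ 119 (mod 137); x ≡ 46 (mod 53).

14496500

The moduli are pairwise coprime; N = 31·181·137·53 = 40741471.
N/31 = 1314241; 1314241 ≡ 27 (mod 31); 27·23 ≡ 1, so inverse 23.
N/181 = 225091; 225091 ≡ 108 (mod 181); 108·119 ≡ 1, so inverse 119.
N/137 = 297383; 297383 ≡ 93 (mod 137); 93·28 ≡ 1, so inverse 28.
N/53 = 768707; 768707 ≡ 48 (mod 53); 48·21 ≡ 1, so inverse 21.
x ≡ 1·1314241·23 + 29·225091·119 + 119·297383·28 + 46·768707·21 = 2540467702.
2540467702 mod 40741471 = 14496500.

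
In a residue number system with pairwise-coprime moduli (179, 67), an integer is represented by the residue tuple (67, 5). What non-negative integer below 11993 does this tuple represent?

From x ≡ 67 (mod 179) write x = 67 + 179t. Substituting into x ≡ 5 (mod 67) gives 179t ≡ 5 (mod 67), and since 45⁻¹ ≡ 3 (mod 67), t ≡ 15. Hence x ≡ 67 + 179·15 = 2752 (mod 11993).

2752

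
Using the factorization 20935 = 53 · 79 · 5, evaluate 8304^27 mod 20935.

Mod 53: 8304 ≡ 36; 36^27 ≡ 36 (mod 53).
Mod 79: 8304 ≡ 9; 9^27 ≡ 21 (mod 79).
Mod 5: 8304 ≡ 4; by Fermat, exponent reduces to 27 mod 4 = 3; 4^3 ≡ 4 (mod 5).
Combine by CRT: x ≡ 36 (mod 53), x ≡ 21 (mod 79), x ≡ 4 (mod 5) ⇒ x ≡ 14399 (mod 20935).

14399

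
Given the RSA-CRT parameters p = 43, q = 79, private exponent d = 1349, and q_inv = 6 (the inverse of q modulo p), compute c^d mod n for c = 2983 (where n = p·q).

2515

d_p = d mod (p−1) = 1349 mod 42 = 5; d_q = d mod (q−1) = 23.
m₁ = c^(d_p) mod p: c ≡ 16 (mod 43), and 16^5 mod 43 = 21.
m₂ = c^(d_q) mod q: c ≡ 60 (mod 79), and 60^23 mod 79 = 66.
h = q_inv·(m₁ − m₂) mod p = 6·(21 − 66) mod 43 = 31.
m = m₂ + h·q = 66 + 31·79 = 2515.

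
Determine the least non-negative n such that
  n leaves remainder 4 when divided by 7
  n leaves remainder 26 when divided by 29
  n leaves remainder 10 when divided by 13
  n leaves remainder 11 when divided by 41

Combine the congruences pairwise.
From n ≡ 4 (mod 7) write n = 4 + 7t. Substituting into n ≡ 26 (mod 29) gives 7t ≡ 22 (mod 29), and since 7⁻¹ ≡ 25 (mod 29), t ≡ 28. Hence n ≡ 4 + 7·28 = 200 (mod 203).
From n ≡ 200 (mod 203) write n = 200 + 203t. Substituting into n ≡ 10 (mod 13) gives 203t ≡ 5 (mod 13), and since 8⁻¹ ≡ 5 (mod 13), t ≡ 12. Hence n ≡ 200 + 203·12 = 2636 (mod 2639).
From n ≡ 2636 (mod 2639) write n = 2636 + 2639t. Substituting into n ≡ 11 (mod 41) gives 2639t ≡ 40 (mod 41), and since 15⁻¹ ≡ 11 (mod 41), t ≡ 30. Hence n ≡ 2636 + 2639·30 = 81806 (mod 108199).

81806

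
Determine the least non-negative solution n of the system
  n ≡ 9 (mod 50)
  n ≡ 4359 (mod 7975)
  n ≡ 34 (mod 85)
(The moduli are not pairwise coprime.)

gcd(50, 7975) = 25 and 25 | (4359 − 9), so the pair is consistent; merging gives n ≡ 4359 (mod 15950), where 15950 = lcm(50, 7975).
gcd(15950, 85) = 5 and 5 | (34 − 4359), so the pair is consistent; merging gives n ≡ 179809 (mod 271150), where 271150 = lcm(15950, 85).
The solution is unique modulo lcm(50, 7975, 85) = 271150.

179809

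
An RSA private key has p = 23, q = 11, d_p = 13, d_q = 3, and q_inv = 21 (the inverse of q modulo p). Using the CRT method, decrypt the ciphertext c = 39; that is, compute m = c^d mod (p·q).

95

m₁ = c^(d_p) mod p: c ≡ 16 (mod 23), and 16^13 mod 23 = 3.
m₂ = c^(d_q) mod q: c ≡ 6 (mod 11), and 6^3 mod 11 = 7.
h = q_inv·(m₁ − m₂) mod p = 21·(3 − 7) mod 23 = 8.
m = m₂ + h·q = 7 + 8·11 = 95.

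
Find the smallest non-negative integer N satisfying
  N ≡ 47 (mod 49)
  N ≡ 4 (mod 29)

From N ≡ 47 (mod 49) write N = 47 + 49t. Substituting into N ≡ 4 (mod 29) gives 49t ≡ 15 (mod 29), and since 20⁻¹ ≡ 16 (mod 29), t ≡ 8. Hence N ≡ 47 + 49·8 = 439 (mod 1421).

439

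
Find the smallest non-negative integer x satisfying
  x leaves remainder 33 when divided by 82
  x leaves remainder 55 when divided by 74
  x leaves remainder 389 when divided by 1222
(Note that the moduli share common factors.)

Combine the congruences pairwise.
gcd(82, 74) = 2 and 2 | (55 − 33), so the pair is consistent; merging gives x ≡ 1017 (mod 3034), where 3034 = lcm(82, 74).
gcd(3034, 1222) = 2 and 2 | (389 − 1017), so the pair is consistent; merging gives x ≡ 180023 (mod 1853774), where 1853774 = lcm(3034, 1222).
The solution is unique modulo lcm(82, 74, 1222) = 1853774.

180023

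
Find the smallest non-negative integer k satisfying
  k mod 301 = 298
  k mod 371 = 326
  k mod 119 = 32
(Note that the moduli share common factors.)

156517

Combine the congruences pairwise.
gcd(301, 371) = 7 and 7 | (326 − 298), so the pair is consistent; merging gives k ≡ 12940 (mod 15953), where 15953 = lcm(301, 371).
gcd(15953, 119) = 7 and 7 | (32 − 12940), so the pair is consistent; merging gives k ≡ 156517 (mod 271201), where 271201 = lcm(15953, 119).
The solution is unique modulo lcm(301, 371, 119) = 271201.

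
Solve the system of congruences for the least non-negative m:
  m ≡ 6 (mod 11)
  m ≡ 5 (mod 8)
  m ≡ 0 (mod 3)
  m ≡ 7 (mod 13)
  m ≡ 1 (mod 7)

7365

The moduli are pairwise coprime; N = 11·8·3·13·7 = 24024.
N/11 = 2184; 2184 ≡ 6 (mod 11); 6·2 ≡ 1, so inverse 2.
N/8 = 3003; 3003 ≡ 3 (mod 8); 3·3 ≡ 1, so inverse 3.
N/3 = 8008; 8008 ≡ 1 (mod 3), inverse 1.
N/13 = 1848; 1848 ≡ 2 (mod 13); 2·7 ≡ 1, so inverse 7.
N/7 = 3432; 3432 ≡ 2 (mod 7); 2·4 ≡ 1, so inverse 4.
m ≡ 6·2184·2 + 5·3003·3 + 0·8008·1 + 7·1848·7 + 1·3432·4 = 175533.
175533 mod 24024 = 7365.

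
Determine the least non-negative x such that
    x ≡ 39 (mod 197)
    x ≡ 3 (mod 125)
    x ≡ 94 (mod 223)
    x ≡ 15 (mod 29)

From x ≡ 39 (mod 197) write x = 39 + 197t. Substituting into x ≡ 3 (mod 125) gives 197t ≡ 89 (mod 125), and since 72⁻¹ ≡ 33 (mod 125), t ≡ 62. Hence x ≡ 39 + 197·62 = 12253 (mod 24625).
From x ≡ 12253 (mod 24625) write x = 12253 + 24625t. Substituting into x ≡ 94 (mod 223) gives 24625t ≡ 106 (mod 223), and since 95⁻¹ ≡ 54 (mod 223), t ≡ 149. Hence x ≡ 12253 + 24625·149 = 3681378 (mod 5491375).
From x ≡ 3681378 (mod 5491375) write x = 3681378 + 5491375t. Substituting into x ≡ 15 (mod 29) gives 5491375t ≡ 13 (mod 29), and since 22⁻¹ ≡ 4 (mod 29), t ≡ 23. Hence x ≡ 3681378 + 5491375·23 = 129983003 (mod 159249875).

129983003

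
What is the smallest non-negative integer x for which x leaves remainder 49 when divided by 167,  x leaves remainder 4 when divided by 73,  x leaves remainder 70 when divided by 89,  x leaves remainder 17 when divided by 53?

The moduli are pairwise coprime; N = 167·73·89·53 = 57504947.
N/167 = 344341; 344341 ≡ 154 (mod 167); 154·77 ≡ 1, so inverse 77.
N/73 = 787739; 787739 ≡ 69 (mod 73); 69·18 ≡ 1, so inverse 18.
N/89 = 646123; 646123 ≡ 72 (mod 89); 72·68 ≡ 1, so inverse 68.
N/53 = 1084999; 1084999 ≡ 36 (mod 53); 36·28 ≡ 1, so inverse 28.
x ≡ 49·344341·77 + 4·787739·18 + 70·646123·68 + 17·1084999·28 = 4947920805.
4947920805 mod 57504947 = 2495363.

2495363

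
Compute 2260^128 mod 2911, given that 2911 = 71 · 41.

223

Mod 71: 2260 ≡ 59; by Fermat, exponent reduces to 128 mod 70 = 58; 59^58 ≡ 10 (mod 71).
Mod 41: 2260 ≡ 5; by Fermat, exponent reduces to 128 mod 40 = 8; 5^8 ≡ 18 (mod 41).
Combine by CRT: x ≡ 10 (mod 71), x ≡ 18 (mod 41) ⇒ x ≡ 223 (mod 2911).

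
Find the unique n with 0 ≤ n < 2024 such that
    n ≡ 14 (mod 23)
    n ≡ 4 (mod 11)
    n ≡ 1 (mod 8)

1049

The moduli are pairwise coprime; M = 23·11·8 = 2024.
M/23 = 88; 88 ≡ 19 (mod 23); 19·17 ≡ 1, so inverse 17.
M/11 = 184; 184 ≡ 8 (mod 11); 8·7 ≡ 1, so inverse 7.
M/8 = 253; 253 ≡ 5 (mod 8); 5·5 ≡ 1, so inverse 5.
n ≡ 14·88·17 + 4·184·7 + 1·253·5 = 27361.
27361 mod 2024 = 1049.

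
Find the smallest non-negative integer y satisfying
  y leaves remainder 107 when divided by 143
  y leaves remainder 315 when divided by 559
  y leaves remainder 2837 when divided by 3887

gcd(143, 559) = 13 and 13 | (315 − 107), so the pair is consistent; merging gives y ≡ 3110 (mod 6149), where 6149 = lcm(143, 559).
gcd(6149, 3887) = 13 and 13 | (2837 − 3110), so the pair is consistent; merging gives y ≡ 1048440 (mod 1838551), where 1838551 = lcm(6149, 3887).
The solution is unique modulo lcm(143, 559, 3887) = 1838551.

1048440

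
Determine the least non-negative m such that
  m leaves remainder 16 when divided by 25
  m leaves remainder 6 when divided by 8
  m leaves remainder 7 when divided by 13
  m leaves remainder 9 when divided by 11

The moduli are pairwise coprime; N = 25·8·13·11 = 28600.
N/25 = 1144; 1144 ≡ 19 (mod 25); 19·4 ≡ 1, so inverse 4.
N/8 = 3575; 3575 ≡ 7 (mod 8); 7·7 ≡ 1, so inverse 7.
N/13 = 2200; 2200 ≡ 3 (mod 13); 3·9 ≡ 1, so inverse 9.
N/11 = 2600; 2600 ≡ 4 (mod 11); 4·3 ≡ 1, so inverse 3.
m ≡ 16·1144·4 + 6·3575·7 + 7·2200·9 + 9·2600·3 = 432166.
432166 mod 28600 = 3166.

3166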